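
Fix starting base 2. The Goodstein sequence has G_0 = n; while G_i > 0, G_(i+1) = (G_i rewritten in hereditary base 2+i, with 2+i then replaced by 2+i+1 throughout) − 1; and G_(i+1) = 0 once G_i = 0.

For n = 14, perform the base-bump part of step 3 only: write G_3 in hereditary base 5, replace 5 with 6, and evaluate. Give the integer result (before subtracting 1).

(0) 14|_2 = 2^(2 + 1) + 2^2 + 2 ↦ 3^(3 + 1) + 3^3 + 3|_3 = 111 ⇒ 110
(1) 110|_3 = 3^(3 + 1) + 3^3 + 2 ↦ 4^(4 + 1) + 4^4 + 2|_4 = 1282 ⇒ 1281
(2) 1281|_4 = 4^(4 + 1) + 4^4 + 1 ↦ 5^(5 + 1) + 5^5 + 1|_5 = 18751 ⇒ 18750

326592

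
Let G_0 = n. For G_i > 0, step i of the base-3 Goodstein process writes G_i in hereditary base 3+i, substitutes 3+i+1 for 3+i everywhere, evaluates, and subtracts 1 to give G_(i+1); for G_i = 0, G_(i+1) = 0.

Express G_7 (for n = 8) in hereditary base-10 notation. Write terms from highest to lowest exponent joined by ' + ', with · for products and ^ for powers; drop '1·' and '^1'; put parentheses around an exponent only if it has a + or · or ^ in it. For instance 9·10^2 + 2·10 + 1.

10 + 1

i=0: 8 = 2·3 + 2 (b=3); 3→4: 2·4 + 2 = 10; 10−1 = 9
i=1: 9 = 2·4 + 1 (b=4); 4→5: 2·5 + 1 = 11; 11−1 = 10
i=2: 10 = 2·5 (b=5); 5→6: 2·6 = 12; 12−1 = 11
i=3: 11 = 6 + 5 (b=6); 6→7: 7 + 5 = 12; 12−1 = 11
i=4: 11 = 7 + 4 (b=7); 7→8: 8 + 4 = 12; 12−1 = 11
i=5: 11 = 8 + 3 (b=8); 8→9: 9 + 3 = 12; 12−1 = 11
i=6: 11 = 9 + 2 (b=9); 9→10: 10 + 2 = 12; 12−1 = 11
i=7: 11 = 10 + 1 (b=10); 10→11: 11 + 1 = 12; 12−1 = 11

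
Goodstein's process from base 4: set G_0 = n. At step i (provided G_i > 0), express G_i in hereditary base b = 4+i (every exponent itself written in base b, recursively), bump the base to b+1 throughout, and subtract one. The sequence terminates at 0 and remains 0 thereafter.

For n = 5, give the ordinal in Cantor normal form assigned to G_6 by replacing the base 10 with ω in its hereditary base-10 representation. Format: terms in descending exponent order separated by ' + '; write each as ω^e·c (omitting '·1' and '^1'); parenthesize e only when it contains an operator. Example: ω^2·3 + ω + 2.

1

i=0: 5 = 4 + 1 (b=4); 4→5: 5 + 1 = 6; 6−1 = 5
i=1: 5 = 5 (b=5); 5→6: 6 = 6; 6−1 = 5
i=2: 5 = 5 (b=6); 6→7: 5 = 5; 5−1 = 4
i=3: 4 = 4 (b=7); 7→8: 4 = 4; 4−1 = 3
i=4: 3 = 3 (b=8); 8→9: 3 = 3; 3−1 = 2
i=5: 2 = 2 (b=9); 9→10: 2 = 2; 2−1 = 1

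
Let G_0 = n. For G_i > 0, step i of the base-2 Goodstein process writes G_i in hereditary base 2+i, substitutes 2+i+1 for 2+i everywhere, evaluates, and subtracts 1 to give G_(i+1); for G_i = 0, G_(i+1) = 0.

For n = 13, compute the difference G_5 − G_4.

5485287

(0) 13|_2 = 2^(2 + 1) + 2^2 + 1 ↦ 3^(3 + 1) + 3^3 + 1|_3 = 109 ⇒ 108
(1) 108|_3 = 3^(3 + 1) + 3^3 ↦ 4^(4 + 1) + 4^4|_4 = 1280 ⇒ 1279
(2) 1279|_4 = 4^(4 + 1) + 3·4^3 + 3·4^2 + 3·4 + 3 ↦ 5^(5 + 1) + 3·5^3 + 3·5^2 + 3·5 + 3|_5 = 16093 ⇒ 16092
(3) 16092|_5 = 5^(5 + 1) + 3·5^3 + 3·5^2 + 3·5 + 2 ↦ 6^(6 + 1) + 3·6^3 + 3·6^2 + 3·6 + 2|_6 = 280712 ⇒ 280711
(4) 280711|_6 = 6^(6 + 1) + 3·6^3 + 3·6^2 + 3·6 + 1 ↦ 7^(7 + 1) + 3·7^3 + 3·7^2 + 3·7 + 1|_7 = 5765999 ⇒ 5765998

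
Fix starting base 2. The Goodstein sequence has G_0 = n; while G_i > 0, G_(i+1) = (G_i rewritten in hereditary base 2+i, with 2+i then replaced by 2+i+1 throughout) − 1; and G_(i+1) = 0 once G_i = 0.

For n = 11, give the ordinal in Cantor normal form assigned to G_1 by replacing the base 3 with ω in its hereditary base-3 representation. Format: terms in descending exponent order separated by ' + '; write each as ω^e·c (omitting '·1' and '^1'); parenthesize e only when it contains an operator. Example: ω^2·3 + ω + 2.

base 2: 11 = 2^(2 + 1) + 2 + 1; at 3: 3^(3 + 1) + 3 + 1 = 85; next = 84
base 3: 84 = 3^(3 + 1) + 3; at 4: 4^(4 + 1) + 4 = 1028; next = 1027

ω^(ω + 1) + ω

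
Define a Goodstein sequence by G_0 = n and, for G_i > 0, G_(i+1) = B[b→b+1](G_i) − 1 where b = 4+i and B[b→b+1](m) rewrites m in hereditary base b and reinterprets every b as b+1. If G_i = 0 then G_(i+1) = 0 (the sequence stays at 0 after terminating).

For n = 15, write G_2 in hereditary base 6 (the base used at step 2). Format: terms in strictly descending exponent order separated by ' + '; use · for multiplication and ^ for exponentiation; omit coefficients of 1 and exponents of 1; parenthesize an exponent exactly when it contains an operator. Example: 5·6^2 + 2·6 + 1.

i=0: 15 = 3·4 + 3 (b=4); 4→5: 3·5 + 3 = 18; 18−1 = 17
i=1: 17 = 3·5 + 2 (b=5); 5→6: 3·6 + 2 = 20; 20−1 = 19
i=2: 19 = 3·6 + 1 (b=6); 6→7: 3·7 + 1 = 22; 22−1 = 21

3·6 + 1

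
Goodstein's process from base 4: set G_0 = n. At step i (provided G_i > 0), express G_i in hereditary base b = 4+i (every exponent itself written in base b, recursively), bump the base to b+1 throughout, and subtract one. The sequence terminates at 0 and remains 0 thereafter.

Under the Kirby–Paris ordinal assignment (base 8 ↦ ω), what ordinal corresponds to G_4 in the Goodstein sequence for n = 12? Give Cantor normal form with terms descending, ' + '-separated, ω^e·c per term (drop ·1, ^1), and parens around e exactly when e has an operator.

12 —HB4→ 3·4 —bump→ 3·5 = 15 —(−1)→ 14
14 —HB5→ 2·5 + 4 —bump→ 2·6 + 4 = 16 —(−1)→ 15
15 —HB6→ 2·6 + 3 —bump→ 2·7 + 3 = 17 —(−1)→ 16
16 —HB7→ 2·7 + 2 —bump→ 2·8 + 2 = 18 —(−1)→ 17
17 —HB8→ 2·8 + 1 —bump→ 2·9 + 1 = 19 —(−1)→ 18

ω·2 + 1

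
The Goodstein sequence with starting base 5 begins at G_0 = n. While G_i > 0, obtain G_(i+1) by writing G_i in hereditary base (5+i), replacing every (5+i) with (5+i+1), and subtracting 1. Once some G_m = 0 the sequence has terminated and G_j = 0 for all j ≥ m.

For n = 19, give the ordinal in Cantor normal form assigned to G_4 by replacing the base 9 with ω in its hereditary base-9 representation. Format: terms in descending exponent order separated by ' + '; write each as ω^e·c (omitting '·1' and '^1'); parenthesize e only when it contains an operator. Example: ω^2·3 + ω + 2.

ω·3

19 —HB5→ 3·5 + 4 —bump→ 3·6 + 4 = 22 —(−1)→ 21
21 —HB6→ 3·6 + 3 —bump→ 3·7 + 3 = 24 —(−1)→ 23
23 —HB7→ 3·7 + 2 —bump→ 3·8 + 2 = 26 —(−1)→ 25
25 —HB8→ 3·8 + 1 —bump→ 3·9 + 1 = 28 —(−1)→ 27
27 —HB9→ 3·9 —bump→ 3·10 = 30 —(−1)→ 29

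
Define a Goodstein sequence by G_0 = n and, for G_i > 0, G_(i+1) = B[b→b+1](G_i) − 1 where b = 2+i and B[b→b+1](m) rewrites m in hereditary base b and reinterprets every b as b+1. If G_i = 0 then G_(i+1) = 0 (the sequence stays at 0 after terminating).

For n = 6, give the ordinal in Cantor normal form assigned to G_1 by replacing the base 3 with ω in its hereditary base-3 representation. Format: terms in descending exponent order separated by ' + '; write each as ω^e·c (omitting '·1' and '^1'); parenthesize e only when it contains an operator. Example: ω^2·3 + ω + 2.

[0] 6 ≡ 2^2 + 2 (base 2). Lift 3: 30. −1: 29.
[1] 29 ≡ 3^3 + 2 (base 3). Lift 4: 258. −1: 257.

ω^ω + 2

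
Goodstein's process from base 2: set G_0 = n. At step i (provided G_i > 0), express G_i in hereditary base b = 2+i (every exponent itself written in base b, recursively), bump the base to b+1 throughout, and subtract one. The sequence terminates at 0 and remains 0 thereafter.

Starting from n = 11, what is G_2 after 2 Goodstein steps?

1027

(0) 11|_2 = 2^(2 + 1) + 2 + 1 ↦ 3^(3 + 1) + 3 + 1|_3 = 85 ⇒ 84
(1) 84|_3 = 3^(3 + 1) + 3 ↦ 4^(4 + 1) + 4|_4 = 1028 ⇒ 1027
(2) 1027|_4 = 4^(4 + 1) + 3 ↦ 5^(5 + 1) + 3|_5 = 15628 ⇒ 15627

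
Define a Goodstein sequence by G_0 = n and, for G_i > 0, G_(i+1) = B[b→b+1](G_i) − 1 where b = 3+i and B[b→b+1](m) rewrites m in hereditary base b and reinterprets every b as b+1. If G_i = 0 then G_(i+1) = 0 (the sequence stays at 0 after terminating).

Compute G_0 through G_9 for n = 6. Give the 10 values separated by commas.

6, 7, 7, 7, 7, 7, 6, 5, 4, 3

[0] 6 ≡ 2·3 (base 3). Lift 4: 8. −1: 7.
[1] 7 ≡ 4 + 3 (base 4). Lift 5: 8. −1: 7.
[2] 7 ≡ 5 + 2 (base 5). Lift 6: 8. −1: 7.
[3] 7 ≡ 6 + 1 (base 6). Lift 7: 8. −1: 7.
[4] 7 ≡ 7 (base 7). Lift 8: 8. −1: 7.
[5] 7 ≡ 7 (base 8). Lift 9: 7. −1: 6.
[6] 6 ≡ 6 (base 9). Lift 10: 6. −1: 5.
[7] 5 ≡ 5 (base 10). Lift 11: 5. −1: 4.
[8] 4 ≡ 4 (base 11). Lift 12: 4. −1: 3.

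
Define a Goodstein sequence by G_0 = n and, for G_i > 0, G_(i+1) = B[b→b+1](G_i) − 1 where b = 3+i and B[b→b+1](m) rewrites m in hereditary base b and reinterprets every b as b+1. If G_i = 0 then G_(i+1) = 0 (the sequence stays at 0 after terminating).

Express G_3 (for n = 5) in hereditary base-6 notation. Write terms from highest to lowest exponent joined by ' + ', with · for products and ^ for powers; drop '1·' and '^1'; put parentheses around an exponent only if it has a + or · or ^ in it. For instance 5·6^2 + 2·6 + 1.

5

base 3: 5 = 3 + 2; at 4: 4 + 2 = 6; next = 5
base 4: 5 = 4 + 1; at 5: 5 + 1 = 6; next = 5
base 5: 5 = 5; at 6: 6 = 6; next = 5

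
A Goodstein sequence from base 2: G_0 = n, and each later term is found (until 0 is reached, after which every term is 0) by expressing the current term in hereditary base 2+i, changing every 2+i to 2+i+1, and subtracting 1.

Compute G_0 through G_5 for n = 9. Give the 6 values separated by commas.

base 2: 9 = 2^(2 + 1) + 1; at 3: 3^(3 + 1) + 1 = 82; next = 81
base 3: 81 = 3^(3 + 1); at 4: 4^(4 + 1) = 1024; next = 1023
base 4: 1023 = 3·4^4 + 3·4^3 + 3·4^2 + 3·4 + 3; at 5: 3·5^5 + 3·5^3 + 3·5^2 + 3·5 + 3 = 9843; next = 9842
base 5: 9842 = 3·5^5 + 3·5^3 + 3·5^2 + 3·5 + 2; at 6: 3·6^6 + 3·6^3 + 3·6^2 + 3·6 + 2 = 140744; next = 140743
base 6: 140743 = 3·6^6 + 3·6^3 + 3·6^2 + 3·6 + 1; at 7: 3·7^7 + 3·7^3 + 3·7^2 + 3·7 + 1 = 2471827; next = 2471826

9, 81, 1023, 9842, 140743, 2471826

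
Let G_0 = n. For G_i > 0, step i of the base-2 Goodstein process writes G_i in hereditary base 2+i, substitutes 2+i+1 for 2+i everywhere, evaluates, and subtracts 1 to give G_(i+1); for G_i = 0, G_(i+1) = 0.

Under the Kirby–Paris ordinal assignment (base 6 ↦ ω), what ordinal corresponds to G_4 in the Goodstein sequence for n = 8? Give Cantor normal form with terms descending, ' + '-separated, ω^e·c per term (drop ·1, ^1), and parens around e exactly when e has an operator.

base 2: 8 = 2^(2 + 1); at 3: 3^(3 + 1) = 81; next = 80
base 3: 80 = 2·3^3 + 2·3^2 + 2·3 + 2; at 4: 2·4^4 + 2·4^2 + 2·4 + 2 = 554; next = 553
base 4: 553 = 2·4^4 + 2·4^2 + 2·4 + 1; at 5: 2·5^5 + 2·5^2 + 2·5 + 1 = 6311; next = 6310
base 5: 6310 = 2·5^5 + 2·5^2 + 2·5; at 6: 2·6^6 + 2·6^2 + 2·6 = 93396; next = 93395
base 6: 93395 = 2·6^6 + 2·6^2 + 6 + 5; at 7: 2·7^7 + 2·7^2 + 7 + 5 = 1647196; next = 1647195

ω^ω·2 + ω^2·2 + ω + 5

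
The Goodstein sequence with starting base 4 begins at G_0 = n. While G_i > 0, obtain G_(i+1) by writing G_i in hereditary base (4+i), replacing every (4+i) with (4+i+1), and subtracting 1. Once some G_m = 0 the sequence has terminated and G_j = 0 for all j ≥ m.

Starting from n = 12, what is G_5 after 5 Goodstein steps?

i=0: 12 = 3·4 (b=4); 4→5: 3·5 = 15; 15−1 = 14
i=1: 14 = 2·5 + 4 (b=5); 5→6: 2·6 + 4 = 16; 16−1 = 15
i=2: 15 = 2·6 + 3 (b=6); 6→7: 2·7 + 3 = 17; 17−1 = 16
i=3: 16 = 2·7 + 2 (b=7); 7→8: 2·8 + 2 = 18; 18−1 = 17
i=4: 17 = 2·8 + 1 (b=8); 8→9: 2·9 + 1 = 19; 19−1 = 18
i=5: 18 = 2·9 (b=9); 9→10: 2·10 = 20; 20−1 = 19

18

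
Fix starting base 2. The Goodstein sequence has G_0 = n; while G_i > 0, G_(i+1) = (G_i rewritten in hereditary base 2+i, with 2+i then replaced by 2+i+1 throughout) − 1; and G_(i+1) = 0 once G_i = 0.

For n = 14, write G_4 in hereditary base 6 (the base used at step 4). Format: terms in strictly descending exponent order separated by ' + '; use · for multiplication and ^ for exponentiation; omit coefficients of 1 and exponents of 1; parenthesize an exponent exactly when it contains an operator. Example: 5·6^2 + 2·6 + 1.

6^(6 + 1) + 5·6^5 + 5·6^4 + 5·6^3 + 5·6^2 + 5·6 + 5

G_0 = 14. HB_2(14) = 2^(2 + 1) + 2^2 + 2. Bump = 111. G_1 = 110.
G_1 = 110. HB_3(110) = 3^(3 + 1) + 3^3 + 2. Bump = 1282. G_2 = 1281.
G_2 = 1281. HB_4(1281) = 4^(4 + 1) + 4^4 + 1. Bump = 18751. G_3 = 18750.
G_3 = 18750. HB_5(18750) = 5^(5 + 1) + 5^5. Bump = 326592. G_4 = 326591.
G_4 = 326591. HB_6(326591) = 6^(6 + 1) + 5·6^5 + 5·6^4 + 5·6^3 + 5·6^2 + 5·6 + 5. Bump = 5862841. G_5 = 5862840.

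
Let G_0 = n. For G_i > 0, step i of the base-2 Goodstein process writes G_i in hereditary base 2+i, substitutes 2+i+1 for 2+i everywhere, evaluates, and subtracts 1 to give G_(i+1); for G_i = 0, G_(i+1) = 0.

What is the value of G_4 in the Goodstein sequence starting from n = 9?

140743

step 0: 9 = 2^(2 + 1) + 1; sub 3 for 2: 3^(3 + 1) + 1; = 82; G_1 = 82−1 = 81
step 1: 81 = 3^(3 + 1); sub 4 for 3: 4^(4 + 1); = 1024; G_2 = 1024−1 = 1023
step 2: 1023 = 3·4^4 + 3·4^3 + 3·4^2 + 3·4 + 3; sub 5 for 4: 3·5^5 + 3·5^3 + 3·5^2 + 3·5 + 3; = 9843; G_3 = 9843−1 = 9842
step 3: 9842 = 3·5^5 + 3·5^3 + 3·5^2 + 3·5 + 2; sub 6 for 5: 3·6^6 + 3·6^3 + 3·6^2 + 3·6 + 2; = 140744; G_4 = 140744−1 = 140743
step 4: 140743 = 3·6^6 + 3·6^3 + 3·6^2 + 3·6 + 1; sub 7 for 6: 3·7^7 + 3·7^3 + 3·7^2 + 3·7 + 1; = 2471827; G_5 = 2471827−1 = 2471826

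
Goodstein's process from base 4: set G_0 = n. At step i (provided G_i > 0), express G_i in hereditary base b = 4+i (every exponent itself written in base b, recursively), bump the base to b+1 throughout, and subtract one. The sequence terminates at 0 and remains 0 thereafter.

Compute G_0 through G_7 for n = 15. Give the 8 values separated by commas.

15, 17, 19, 21, 23, 24, 25, 26

G_0=15  [base 4] 3·4 + 3  →[4↦5]→  3·5 + 3 = 18  −1 ⇒ G_1=17
G_1=17  [base 5] 3·5 + 2  →[5↦6]→  3·6 + 2 = 20  −1 ⇒ G_2=19
G_2=19  [base 6] 3·6 + 1  →[6↦7]→  3·7 + 1 = 22  −1 ⇒ G_3=21
G_3=21  [base 7] 3·7  →[7↦8]→  3·8 = 24  −1 ⇒ G_4=23
G_4=23  [base 8] 2·8 + 7  →[8↦9]→  2·9 + 7 = 25  −1 ⇒ G_5=24
G_5=24  [base 9] 2·9 + 6  →[9↦10]→  2·10 + 6 = 26  −1 ⇒ G_6=25
G_6=25  [base 10] 2·10 + 5  →[10↦11]→  2·11 + 5 = 27  −1 ⇒ G_7=26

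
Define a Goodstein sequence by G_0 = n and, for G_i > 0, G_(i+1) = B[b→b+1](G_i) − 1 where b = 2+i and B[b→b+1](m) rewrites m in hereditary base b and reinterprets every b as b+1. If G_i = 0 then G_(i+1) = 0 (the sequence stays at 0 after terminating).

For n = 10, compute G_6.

G_0=10  [base 2] 2^(2 + 1) + 2  →[2↦3]→  3^(3 + 1) + 3 = 84  −1 ⇒ G_1=83
G_1=83  [base 3] 3^(3 + 1) + 2  →[3↦4]→  4^(4 + 1) + 2 = 1026  −1 ⇒ G_2=1025
G_2=1025  [base 4] 4^(4 + 1) + 1  →[4↦5]→  5^(5 + 1) + 1 = 15626  −1 ⇒ G_3=15625
G_3=15625  [base 5] 5^(5 + 1)  →[5↦6]→  6^(6 + 1) = 279936  −1 ⇒ G_4=279935
G_4=279935  [base 6] 5·6^6 + 5·6^5 + 5·6^4 + 5·6^3 + 5·6^2 + 5·6 + 5  →[6↦7]→  5·7^7 + 5·7^5 + 5·7^4 + 5·7^3 + 5·7^2 + 5·7 + 5 = 4215755  −1 ⇒ G_5=4215754
G_5=4215754  [base 7] 5·7^7 + 5·7^5 + 5·7^4 + 5·7^3 + 5·7^2 + 5·7 + 4  →[7↦8]→  5·8^8 + 5·8^5 + 5·8^4 + 5·8^3 + 5·8^2 + 5·8 + 4 = 84073324  −1 ⇒ G_6=84073323
G_6=84073323  [base 8] 5·8^8 + 5·8^5 + 5·8^4 + 5·8^3 + 5·8^2 + 5·8 + 3  →[8↦9]→  5·9^9 + 5·9^5 + 5·9^4 + 5·9^3 + 5·9^2 + 5·9 + 3 = 1937434593  −1 ⇒ G_7=1937434592

84073323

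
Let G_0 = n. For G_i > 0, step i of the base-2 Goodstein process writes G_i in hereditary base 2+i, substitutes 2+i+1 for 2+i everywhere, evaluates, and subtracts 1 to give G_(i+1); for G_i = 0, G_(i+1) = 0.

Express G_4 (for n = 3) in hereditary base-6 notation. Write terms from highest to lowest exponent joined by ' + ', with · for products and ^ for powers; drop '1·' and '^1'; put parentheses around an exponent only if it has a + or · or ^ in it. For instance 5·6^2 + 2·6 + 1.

1

G_0 = 3. HB_2(3) = 2 + 1. Bump = 4. G_1 = 3.
G_1 = 3. HB_3(3) = 3. Bump = 4. G_2 = 3.
G_2 = 3. HB_4(3) = 3. Bump = 3. G_3 = 2.
G_3 = 2. HB_5(2) = 2. Bump = 2. G_4 = 1.
G_4 = 1. HB_6(1) = 1. Bump = 1. G_5 = 0.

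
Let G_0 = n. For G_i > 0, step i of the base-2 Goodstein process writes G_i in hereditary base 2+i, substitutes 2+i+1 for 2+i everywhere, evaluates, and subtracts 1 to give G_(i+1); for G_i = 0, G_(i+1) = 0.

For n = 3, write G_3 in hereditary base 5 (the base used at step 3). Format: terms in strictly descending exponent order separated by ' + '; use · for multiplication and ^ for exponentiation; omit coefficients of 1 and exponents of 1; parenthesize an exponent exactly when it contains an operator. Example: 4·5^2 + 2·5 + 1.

2

[0] 3 ≡ 2 + 1 (base 2). Lift 3: 4. −1: 3.
[1] 3 ≡ 3 (base 3). Lift 4: 4. −1: 3.
[2] 3 ≡ 3 (base 4). Lift 5: 3. −1: 2.
[3] 2 ≡ 2 (base 5). Lift 6: 2. −1: 1.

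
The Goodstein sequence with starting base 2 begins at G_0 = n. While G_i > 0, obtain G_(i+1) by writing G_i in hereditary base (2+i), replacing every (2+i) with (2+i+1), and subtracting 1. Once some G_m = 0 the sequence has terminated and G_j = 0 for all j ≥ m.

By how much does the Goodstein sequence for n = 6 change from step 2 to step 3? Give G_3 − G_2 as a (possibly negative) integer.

G_0 = 6. HB_2(6) = 2^2 + 2. Bump = 30. G_1 = 29.
G_1 = 29. HB_3(29) = 3^3 + 2. Bump = 258. G_2 = 257.
G_2 = 257. HB_4(257) = 4^4 + 1. Bump = 3126. G_3 = 3125.

2868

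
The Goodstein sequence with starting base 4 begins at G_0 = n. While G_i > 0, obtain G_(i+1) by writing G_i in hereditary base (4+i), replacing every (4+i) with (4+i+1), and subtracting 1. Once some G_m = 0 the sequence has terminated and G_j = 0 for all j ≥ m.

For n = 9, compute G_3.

step 0: 9 = 2·4 + 1; sub 5 for 4: 2·5 + 1; = 11; G_1 = 11−1 = 10
step 1: 10 = 2·5; sub 6 for 5: 2·6; = 12; G_2 = 12−1 = 11
step 2: 11 = 6 + 5; sub 7 for 6: 7 + 5; = 12; G_3 = 12−1 = 11

11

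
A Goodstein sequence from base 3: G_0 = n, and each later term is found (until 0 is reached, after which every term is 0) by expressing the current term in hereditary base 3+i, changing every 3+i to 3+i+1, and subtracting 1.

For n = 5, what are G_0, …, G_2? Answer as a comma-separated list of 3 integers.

base 3: 5 = 3 + 2; at 4: 4 + 2 = 6; next = 5
base 4: 5 = 4 + 1; at 5: 5 + 1 = 6; next = 5

5, 5, 5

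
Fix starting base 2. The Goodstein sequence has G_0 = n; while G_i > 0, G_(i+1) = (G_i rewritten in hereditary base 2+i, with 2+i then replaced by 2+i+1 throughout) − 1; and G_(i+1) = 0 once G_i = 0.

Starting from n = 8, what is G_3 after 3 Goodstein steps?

step 0: 8 = 2^(2 + 1); sub 3 for 2: 3^(3 + 1); = 81; G_1 = 81−1 = 80
step 1: 80 = 2·3^3 + 2·3^2 + 2·3 + 2; sub 4 for 3: 2·4^4 + 2·4^2 + 2·4 + 2; = 554; G_2 = 554−1 = 553
step 2: 553 = 2·4^4 + 2·4^2 + 2·4 + 1; sub 5 for 4: 2·5^5 + 2·5^2 + 2·5 + 1; = 6311; G_3 = 6311−1 = 6310
step 3: 6310 = 2·5^5 + 2·5^2 + 2·5; sub 6 for 5: 2·6^6 + 2·6^2 + 2·6; = 93396; G_4 = 93396−1 = 93395

6310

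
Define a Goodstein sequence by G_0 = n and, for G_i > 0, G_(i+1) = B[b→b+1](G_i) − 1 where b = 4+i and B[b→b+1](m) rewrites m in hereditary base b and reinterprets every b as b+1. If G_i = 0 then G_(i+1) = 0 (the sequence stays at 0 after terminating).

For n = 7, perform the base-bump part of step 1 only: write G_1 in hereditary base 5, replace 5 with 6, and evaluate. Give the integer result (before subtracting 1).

7 —HB4→ 4 + 3 —bump→ 5 + 3 = 8 —(−1)→ 7
7 —HB5→ 5 + 2 —bump→ 6 + 2 = 8 —(−1)→ 7

8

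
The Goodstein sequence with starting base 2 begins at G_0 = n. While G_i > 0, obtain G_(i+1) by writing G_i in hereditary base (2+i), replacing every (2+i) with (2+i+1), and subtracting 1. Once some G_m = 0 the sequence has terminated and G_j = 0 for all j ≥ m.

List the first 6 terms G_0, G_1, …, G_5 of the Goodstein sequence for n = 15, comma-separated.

step 0: 15 = 2^(2 + 1) + 2^2 + 2 + 1; sub 3 for 2: 3^(3 + 1) + 3^3 + 3 + 1; = 112; G_1 = 112−1 = 111
step 1: 111 = 3^(3 + 1) + 3^3 + 3; sub 4 for 3: 4^(4 + 1) + 4^4 + 4; = 1284; G_2 = 1284−1 = 1283
step 2: 1283 = 4^(4 + 1) + 4^4 + 3; sub 5 for 4: 5^(5 + 1) + 5^5 + 3; = 18753; G_3 = 18753−1 = 18752
step 3: 18752 = 5^(5 + 1) + 5^5 + 2; sub 6 for 5: 6^(6 + 1) + 6^6 + 2; = 326594; G_4 = 326594−1 = 326593
step 4: 326593 = 6^(6 + 1) + 6^6 + 1; sub 7 for 6: 7^(7 + 1) + 7^7 + 1; = 6588345; G_5 = 6588345−1 = 6588344

15, 111, 1283, 18752, 326593, 6588344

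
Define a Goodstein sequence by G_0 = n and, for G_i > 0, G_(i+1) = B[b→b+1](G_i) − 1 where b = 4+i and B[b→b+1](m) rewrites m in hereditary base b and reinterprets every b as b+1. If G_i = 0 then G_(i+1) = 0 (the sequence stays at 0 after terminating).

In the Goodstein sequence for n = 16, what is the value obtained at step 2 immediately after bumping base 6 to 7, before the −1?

base 4: 16 = 4^2; at 5: 5^2 = 25; next = 24
base 5: 24 = 4·5 + 4; at 6: 4·6 + 4 = 28; next = 27
base 6: 27 = 4·6 + 3; at 7: 4·7 + 3 = 31; next = 30

31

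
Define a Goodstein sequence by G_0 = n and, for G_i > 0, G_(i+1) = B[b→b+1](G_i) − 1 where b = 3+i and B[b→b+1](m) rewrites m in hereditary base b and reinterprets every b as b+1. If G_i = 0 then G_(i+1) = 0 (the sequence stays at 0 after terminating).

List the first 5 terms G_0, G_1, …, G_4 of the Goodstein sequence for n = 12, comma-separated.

G_0 = 12. HB_3(12) = 3^2 + 3. Bump = 20. G_1 = 19.
G_1 = 19. HB_4(19) = 4^2 + 3. Bump = 28. G_2 = 27.
G_2 = 27. HB_5(27) = 5^2 + 2. Bump = 38. G_3 = 37.
G_3 = 37. HB_6(37) = 6^2 + 1. Bump = 50. G_4 = 49.

12, 19, 27, 37, 49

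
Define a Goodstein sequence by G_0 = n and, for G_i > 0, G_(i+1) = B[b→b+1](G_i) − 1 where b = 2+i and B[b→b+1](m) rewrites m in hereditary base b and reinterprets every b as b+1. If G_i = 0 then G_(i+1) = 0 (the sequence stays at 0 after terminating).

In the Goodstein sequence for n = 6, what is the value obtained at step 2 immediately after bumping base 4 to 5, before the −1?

G_0 = 6. HB_2(6) = 2^2 + 2. Bump = 30. G_1 = 29.
G_1 = 29. HB_3(29) = 3^3 + 2. Bump = 258. G_2 = 257.

3126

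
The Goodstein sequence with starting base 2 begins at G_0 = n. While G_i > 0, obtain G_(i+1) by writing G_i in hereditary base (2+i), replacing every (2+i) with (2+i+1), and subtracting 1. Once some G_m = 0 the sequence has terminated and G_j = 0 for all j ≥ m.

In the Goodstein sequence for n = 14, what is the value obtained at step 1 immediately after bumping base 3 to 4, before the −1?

G_0=14  [base 2] 2^(2 + 1) + 2^2 + 2  →[2↦3]→  3^(3 + 1) + 3^3 + 3 = 111  −1 ⇒ G_1=110
G_1=110  [base 3] 3^(3 + 1) + 3^3 + 2  →[3↦4]→  4^(4 + 1) + 4^4 + 2 = 1282  −1 ⇒ G_2=1281

1282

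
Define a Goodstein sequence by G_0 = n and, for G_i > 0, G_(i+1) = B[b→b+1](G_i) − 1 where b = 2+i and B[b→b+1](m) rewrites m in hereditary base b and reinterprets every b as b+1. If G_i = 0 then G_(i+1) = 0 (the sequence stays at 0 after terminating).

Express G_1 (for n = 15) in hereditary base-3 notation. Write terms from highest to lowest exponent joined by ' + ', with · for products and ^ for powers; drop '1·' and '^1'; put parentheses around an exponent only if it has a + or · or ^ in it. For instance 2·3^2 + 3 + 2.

G_0=15  [base 2] 2^(2 + 1) + 2^2 + 2 + 1  →[2↦3]→  3^(3 + 1) + 3^3 + 3 + 1 = 112  −1 ⇒ G_1=111
G_1=111  [base 3] 3^(3 + 1) + 3^3 + 3  →[3↦4]→  4^(4 + 1) + 4^4 + 4 = 1284  −1 ⇒ G_2=1283

3^(3 + 1) + 3^3 + 3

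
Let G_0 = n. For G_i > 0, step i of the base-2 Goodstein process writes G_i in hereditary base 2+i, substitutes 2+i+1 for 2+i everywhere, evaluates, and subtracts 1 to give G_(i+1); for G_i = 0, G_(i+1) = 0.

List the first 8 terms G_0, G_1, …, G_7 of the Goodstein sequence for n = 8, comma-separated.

8, 80, 553, 6310, 93395, 1647195, 33554571, 774841151

step 0: 8 = 2^(2 + 1); sub 3 for 2: 3^(3 + 1); = 81; G_1 = 81−1 = 80
step 1: 80 = 2·3^3 + 2·3^2 + 2·3 + 2; sub 4 for 3: 2·4^4 + 2·4^2 + 2·4 + 2; = 554; G_2 = 554−1 = 553
step 2: 553 = 2·4^4 + 2·4^2 + 2·4 + 1; sub 5 for 4: 2·5^5 + 2·5^2 + 2·5 + 1; = 6311; G_3 = 6311−1 = 6310
step 3: 6310 = 2·5^5 + 2·5^2 + 2·5; sub 6 for 5: 2·6^6 + 2·6^2 + 2·6; = 93396; G_4 = 93396−1 = 93395
step 4: 93395 = 2·6^6 + 2·6^2 + 6 + 5; sub 7 for 6: 2·7^7 + 2·7^2 + 7 + 5; = 1647196; G_5 = 1647196−1 = 1647195
step 5: 1647195 = 2·7^7 + 2·7^2 + 7 + 4; sub 8 for 7: 2·8^8 + 2·8^2 + 8 + 4; = 33554572; G_6 = 33554572−1 = 33554571
step 6: 33554571 = 2·8^8 + 2·8^2 + 8 + 3; sub 9 for 8: 2·9^9 + 2·9^2 + 9 + 3; = 774841152; G_7 = 774841152−1 = 774841151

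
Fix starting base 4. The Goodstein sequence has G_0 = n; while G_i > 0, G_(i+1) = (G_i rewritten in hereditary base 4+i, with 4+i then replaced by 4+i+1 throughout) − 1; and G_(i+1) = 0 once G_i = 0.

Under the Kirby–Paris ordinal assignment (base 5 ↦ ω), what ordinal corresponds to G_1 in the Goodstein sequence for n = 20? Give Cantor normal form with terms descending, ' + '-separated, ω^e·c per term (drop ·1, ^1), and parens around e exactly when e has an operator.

ω^2 + 4

20 —HB4→ 4^2 + 4 —bump→ 5^2 + 5 = 30 —(−1)→ 29
29 —HB5→ 5^2 + 4 —bump→ 6^2 + 4 = 40 —(−1)→ 39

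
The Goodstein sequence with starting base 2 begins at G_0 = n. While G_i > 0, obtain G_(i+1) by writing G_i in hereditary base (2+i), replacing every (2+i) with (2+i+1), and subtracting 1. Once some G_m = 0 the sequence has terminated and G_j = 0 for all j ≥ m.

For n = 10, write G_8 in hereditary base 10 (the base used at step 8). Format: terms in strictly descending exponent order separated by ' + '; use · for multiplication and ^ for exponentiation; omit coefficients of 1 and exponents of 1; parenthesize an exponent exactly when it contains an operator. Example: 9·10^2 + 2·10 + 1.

G_0=10  [base 2] 2^(2 + 1) + 2  →[2↦3]→  3^(3 + 1) + 3 = 84  −1 ⇒ G_1=83
G_1=83  [base 3] 3^(3 + 1) + 2  →[3↦4]→  4^(4 + 1) + 2 = 1026  −1 ⇒ G_2=1025
G_2=1025  [base 4] 4^(4 + 1) + 1  →[4↦5]→  5^(5 + 1) + 1 = 15626  −1 ⇒ G_3=15625
G_3=15625  [base 5] 5^(5 + 1)  →[5↦6]→  6^(6 + 1) = 279936  −1 ⇒ G_4=279935
G_4=279935  [base 6] 5·6^6 + 5·6^5 + 5·6^4 + 5·6^3 + 5·6^2 + 5·6 + 5  →[6↦7]→  5·7^7 + 5·7^5 + 5·7^4 + 5·7^3 + 5·7^2 + 5·7 + 5 = 4215755  −1 ⇒ G_5=4215754
G_5=4215754  [base 7] 5·7^7 + 5·7^5 + 5·7^4 + 5·7^3 + 5·7^2 + 5·7 + 4  →[7↦8]→  5·8^8 + 5·8^5 + 5·8^4 + 5·8^3 + 5·8^2 + 5·8 + 4 = 84073324  −1 ⇒ G_6=84073323
G_6=84073323  [base 8] 5·8^8 + 5·8^5 + 5·8^4 + 5·8^3 + 5·8^2 + 5·8 + 3  →[8↦9]→  5·9^9 + 5·9^5 + 5·9^4 + 5·9^3 + 5·9^2 + 5·9 + 3 = 1937434593  −1 ⇒ G_7=1937434592
G_7=1937434592  [base 9] 5·9^9 + 5·9^5 + 5·9^4 + 5·9^3 + 5·9^2 + 5·9 + 2  →[9↦10]→  5·10^10 + 5·10^5 + 5·10^4 + 5·10^3 + 5·10^2 + 5·10 + 2 = 50000555552  −1 ⇒ G_8=50000555551

5·10^10 + 5·10^5 + 5·10^4 + 5·10^3 + 5·10^2 + 5·10 + 1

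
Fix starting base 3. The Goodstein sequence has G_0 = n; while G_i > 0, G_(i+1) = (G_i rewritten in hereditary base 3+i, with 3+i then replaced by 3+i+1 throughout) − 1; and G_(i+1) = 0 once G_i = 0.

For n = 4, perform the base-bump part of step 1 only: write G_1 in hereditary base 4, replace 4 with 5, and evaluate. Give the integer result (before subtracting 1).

base 3: 4 = 3 + 1; at 4: 4 + 1 = 5; next = 4
base 4: 4 = 4; at 5: 5 = 5; next = 4

5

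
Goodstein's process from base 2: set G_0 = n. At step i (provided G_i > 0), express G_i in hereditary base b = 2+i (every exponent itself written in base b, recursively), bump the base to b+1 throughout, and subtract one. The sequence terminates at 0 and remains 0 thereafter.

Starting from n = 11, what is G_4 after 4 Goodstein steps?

279937

11 —HB2→ 2^(2 + 1) + 2 + 1 —bump→ 3^(3 + 1) + 3 + 1 = 85 —(−1)→ 84
84 —HB3→ 3^(3 + 1) + 3 —bump→ 4^(4 + 1) + 4 = 1028 —(−1)→ 1027
1027 —HB4→ 4^(4 + 1) + 3 —bump→ 5^(5 + 1) + 3 = 15628 —(−1)→ 15627
15627 —HB5→ 5^(5 + 1) + 2 —bump→ 6^(6 + 1) + 2 = 279938 —(−1)→ 279937
279937 —HB6→ 6^(6 + 1) + 1 —bump→ 7^(7 + 1) + 1 = 5764802 —(−1)→ 5764801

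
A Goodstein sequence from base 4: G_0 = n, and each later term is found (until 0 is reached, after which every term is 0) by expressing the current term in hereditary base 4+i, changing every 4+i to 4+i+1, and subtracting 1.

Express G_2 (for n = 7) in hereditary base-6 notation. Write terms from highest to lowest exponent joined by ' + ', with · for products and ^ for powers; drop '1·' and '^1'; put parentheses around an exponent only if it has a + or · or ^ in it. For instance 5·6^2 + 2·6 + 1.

G_0 = 7. HB_4(7) = 4 + 3. Bump = 8. G_1 = 7.
G_1 = 7. HB_5(7) = 5 + 2. Bump = 8. G_2 = 7.
G_2 = 7. HB_6(7) = 6 + 1. Bump = 8. G_3 = 7.

6 + 1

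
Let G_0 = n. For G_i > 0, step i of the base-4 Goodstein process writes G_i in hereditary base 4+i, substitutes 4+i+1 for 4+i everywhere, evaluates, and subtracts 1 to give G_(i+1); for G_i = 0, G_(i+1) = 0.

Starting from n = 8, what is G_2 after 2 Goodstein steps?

(0) 8|_4 = 2·4 ↦ 2·5|_5 = 10 ⇒ 9
(1) 9|_5 = 5 + 4 ↦ 6 + 4|_6 = 10 ⇒ 9
(2) 9|_6 = 6 + 3 ↦ 7 + 3|_7 = 10 ⇒ 9

9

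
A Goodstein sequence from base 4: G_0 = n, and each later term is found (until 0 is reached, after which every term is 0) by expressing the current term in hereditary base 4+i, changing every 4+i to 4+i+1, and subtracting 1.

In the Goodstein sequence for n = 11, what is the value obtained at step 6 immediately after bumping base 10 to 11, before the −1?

G_0=11  [base 4] 2·4 + 3  →[4↦5]→  2·5 + 3 = 13  −1 ⇒ G_1=12
G_1=12  [base 5] 2·5 + 2  →[5↦6]→  2·6 + 2 = 14  −1 ⇒ G_2=13
G_2=13  [base 6] 2·6 + 1  →[6↦7]→  2·7 + 1 = 15  −1 ⇒ G_3=14
G_3=14  [base 7] 2·7  →[7↦8]→  2·8 = 16  −1 ⇒ G_4=15
G_4=15  [base 8] 8 + 7  →[8↦9]→  9 + 7 = 16  −1 ⇒ G_5=15
G_5=15  [base 9] 9 + 6  →[9↦10]→  10 + 6 = 16  −1 ⇒ G_6=15
G_6=15  [base 10] 10 + 5  →[10↦11]→  11 + 5 = 16  −1 ⇒ G_7=15

16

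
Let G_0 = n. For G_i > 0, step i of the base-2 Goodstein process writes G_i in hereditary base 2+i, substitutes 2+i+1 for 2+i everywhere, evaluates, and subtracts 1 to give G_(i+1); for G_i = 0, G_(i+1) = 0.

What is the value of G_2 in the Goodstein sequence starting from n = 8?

i=0: 8 = 2^(2 + 1) (b=2); 2→3: 3^(3 + 1) = 81; 81−1 = 80
i=1: 80 = 2·3^3 + 2·3^2 + 2·3 + 2 (b=3); 3→4: 2·4^4 + 2·4^2 + 2·4 + 2 = 554; 554−1 = 553
i=2: 553 = 2·4^4 + 2·4^2 + 2·4 + 1 (b=4); 4→5: 2·5^5 + 2·5^2 + 2·5 + 1 = 6311; 6311−1 = 6310

553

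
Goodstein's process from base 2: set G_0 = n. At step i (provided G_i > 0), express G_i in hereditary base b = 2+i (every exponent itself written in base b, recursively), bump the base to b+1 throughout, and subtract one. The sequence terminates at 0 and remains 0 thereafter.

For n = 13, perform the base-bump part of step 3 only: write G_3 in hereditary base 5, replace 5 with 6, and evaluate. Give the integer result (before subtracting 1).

280712

base 2: 13 = 2^(2 + 1) + 2^2 + 1; at 3: 3^(3 + 1) + 3^3 + 1 = 109; next = 108
base 3: 108 = 3^(3 + 1) + 3^3; at 4: 4^(4 + 1) + 4^4 = 1280; next = 1279
base 4: 1279 = 4^(4 + 1) + 3·4^3 + 3·4^2 + 3·4 + 3; at 5: 5^(5 + 1) + 3·5^3 + 3·5^2 + 3·5 + 3 = 16093; next = 16092
base 5: 16092 = 5^(5 + 1) + 3·5^3 + 3·5^2 + 3·5 + 2; at 6: 6^(6 + 1) + 3·6^3 + 3·6^2 + 3·6 + 2 = 280712; next = 280711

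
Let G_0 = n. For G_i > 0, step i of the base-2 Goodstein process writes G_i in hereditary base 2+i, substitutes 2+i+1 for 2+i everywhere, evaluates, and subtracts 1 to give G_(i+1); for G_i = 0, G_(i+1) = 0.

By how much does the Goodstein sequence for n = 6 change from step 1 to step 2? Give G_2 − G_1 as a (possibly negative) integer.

228

G_0 = 6. HB_2(6) = 2^2 + 2. Bump = 30. G_1 = 29.
G_1 = 29. HB_3(29) = 3^3 + 2. Bump = 258. G_2 = 257.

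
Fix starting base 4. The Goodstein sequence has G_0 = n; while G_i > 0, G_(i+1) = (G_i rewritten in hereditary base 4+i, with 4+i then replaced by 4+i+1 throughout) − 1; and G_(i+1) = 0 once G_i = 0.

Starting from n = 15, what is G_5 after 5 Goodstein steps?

24

G_0=15  [base 4] 3·4 + 3  →[4↦5]→  3·5 + 3 = 18  −1 ⇒ G_1=17
G_1=17  [base 5] 3·5 + 2  →[5↦6]→  3·6 + 2 = 20  −1 ⇒ G_2=19
G_2=19  [base 6] 3·6 + 1  →[6↦7]→  3·7 + 1 = 22  −1 ⇒ G_3=21
G_3=21  [base 7] 3·7  →[7↦8]→  3·8 = 24  −1 ⇒ G_4=23
G_4=23  [base 8] 2·8 + 7  →[8↦9]→  2·9 + 7 = 25  −1 ⇒ G_5=24
G_5=24  [base 9] 2·9 + 6  →[9↦10]→  2·10 + 6 = 26  −1 ⇒ G_6=25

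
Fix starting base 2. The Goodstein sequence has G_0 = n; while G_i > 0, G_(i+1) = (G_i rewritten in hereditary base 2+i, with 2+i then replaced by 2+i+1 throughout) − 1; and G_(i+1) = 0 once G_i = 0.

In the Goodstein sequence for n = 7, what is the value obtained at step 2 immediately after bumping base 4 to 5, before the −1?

base 2: 7 = 2^2 + 2 + 1; at 3: 3^3 + 3 + 1 = 31; next = 30
base 3: 30 = 3^3 + 3; at 4: 4^4 + 4 = 260; next = 259
base 4: 259 = 4^4 + 3; at 5: 5^5 + 3 = 3128; next = 3127

3128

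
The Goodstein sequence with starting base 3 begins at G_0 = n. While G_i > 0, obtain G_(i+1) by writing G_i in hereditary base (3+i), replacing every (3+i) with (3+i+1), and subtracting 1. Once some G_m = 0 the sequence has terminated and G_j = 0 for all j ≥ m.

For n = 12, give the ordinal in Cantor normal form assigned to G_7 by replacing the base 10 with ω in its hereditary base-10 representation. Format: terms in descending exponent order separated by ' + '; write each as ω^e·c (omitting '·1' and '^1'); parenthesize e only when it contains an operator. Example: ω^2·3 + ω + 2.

ω·7 + 5

base 3: 12 = 3^2 + 3; at 4: 4^2 + 4 = 20; next = 19
base 4: 19 = 4^2 + 3; at 5: 5^2 + 3 = 28; next = 27
base 5: 27 = 5^2 + 2; at 6: 6^2 + 2 = 38; next = 37
base 6: 37 = 6^2 + 1; at 7: 7^2 + 1 = 50; next = 49
base 7: 49 = 7^2; at 8: 8^2 = 64; next = 63
base 8: 63 = 7·8 + 7; at 9: 7·9 + 7 = 70; next = 69
base 9: 69 = 7·9 + 6; at 10: 7·10 + 6 = 76; next = 75
base 10: 75 = 7·10 + 5; at 11: 7·11 + 5 = 82; next = 81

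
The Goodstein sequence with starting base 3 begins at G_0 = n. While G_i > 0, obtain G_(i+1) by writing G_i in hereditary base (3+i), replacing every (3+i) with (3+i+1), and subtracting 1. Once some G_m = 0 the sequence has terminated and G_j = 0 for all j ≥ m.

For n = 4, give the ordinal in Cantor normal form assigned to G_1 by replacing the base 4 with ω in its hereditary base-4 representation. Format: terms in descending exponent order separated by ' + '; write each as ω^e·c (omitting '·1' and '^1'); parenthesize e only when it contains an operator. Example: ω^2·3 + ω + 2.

ω

4 —HB3→ 3 + 1 —bump→ 4 + 1 = 5 —(−1)→ 4
4 —HB4→ 4 —bump→ 5 = 5 —(−1)→ 4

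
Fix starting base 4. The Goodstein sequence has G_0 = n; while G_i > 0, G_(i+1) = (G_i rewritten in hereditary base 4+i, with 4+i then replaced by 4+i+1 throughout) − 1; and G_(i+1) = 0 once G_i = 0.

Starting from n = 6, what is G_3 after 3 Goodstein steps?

i=0: 6 = 4 + 2 (b=4); 4→5: 5 + 2 = 7; 7−1 = 6
i=1: 6 = 5 + 1 (b=5); 5→6: 6 + 1 = 7; 7−1 = 6
i=2: 6 = 6 (b=6); 6→7: 7 = 7; 7−1 = 6

6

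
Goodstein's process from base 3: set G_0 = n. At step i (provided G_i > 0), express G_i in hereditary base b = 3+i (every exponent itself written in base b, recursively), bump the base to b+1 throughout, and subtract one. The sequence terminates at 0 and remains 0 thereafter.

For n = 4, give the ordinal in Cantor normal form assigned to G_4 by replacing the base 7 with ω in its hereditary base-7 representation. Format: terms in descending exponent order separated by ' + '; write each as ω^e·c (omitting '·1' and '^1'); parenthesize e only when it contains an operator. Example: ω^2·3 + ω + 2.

2

[0] 4 ≡ 3 + 1 (base 3). Lift 4: 5. −1: 4.
[1] 4 ≡ 4 (base 4). Lift 5: 5. −1: 4.
[2] 4 ≡ 4 (base 5). Lift 6: 4. −1: 3.
[3] 3 ≡ 3 (base 6). Lift 7: 3. −1: 2.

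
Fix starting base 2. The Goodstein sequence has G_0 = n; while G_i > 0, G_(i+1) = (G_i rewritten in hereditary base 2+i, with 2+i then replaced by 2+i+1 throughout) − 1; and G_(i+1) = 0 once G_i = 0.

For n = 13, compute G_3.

16092

[0] 13 ≡ 2^(2 + 1) + 2^2 + 1 (base 2). Lift 3: 109. −1: 108.
[1] 108 ≡ 3^(3 + 1) + 3^3 (base 3). Lift 4: 1280. −1: 1279.
[2] 1279 ≡ 4^(4 + 1) + 3·4^3 + 3·4^2 + 3·4 + 3 (base 4). Lift 5: 16093. −1: 16092.
[3] 16092 ≡ 5^(5 + 1) + 3·5^3 + 3·5^2 + 3·5 + 2 (base 5). Lift 6: 280712. −1: 280711.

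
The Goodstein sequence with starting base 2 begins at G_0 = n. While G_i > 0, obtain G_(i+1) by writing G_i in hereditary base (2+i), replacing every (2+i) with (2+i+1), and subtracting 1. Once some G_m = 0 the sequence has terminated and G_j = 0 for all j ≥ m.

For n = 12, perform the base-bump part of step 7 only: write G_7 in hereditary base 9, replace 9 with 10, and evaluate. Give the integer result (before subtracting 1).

(0) 12|_2 = 2^(2 + 1) + 2^2 ↦ 3^(3 + 1) + 3^3|_3 = 108 ⇒ 107
(1) 107|_3 = 3^(3 + 1) + 2·3^2 + 2·3 + 2 ↦ 4^(4 + 1) + 2·4^2 + 2·4 + 2|_4 = 1066 ⇒ 1065
(2) 1065|_4 = 4^(4 + 1) + 2·4^2 + 2·4 + 1 ↦ 5^(5 + 1) + 2·5^2 + 2·5 + 1|_5 = 15686 ⇒ 15685
(3) 15685|_5 = 5^(5 + 1) + 2·5^2 + 2·5 ↦ 6^(6 + 1) + 2·6^2 + 2·6|_6 = 280020 ⇒ 280019
(4) 280019|_6 = 6^(6 + 1) + 2·6^2 + 6 + 5 ↦ 7^(7 + 1) + 2·7^2 + 7 + 5|_7 = 5764911 ⇒ 5764910
(5) 5764910|_7 = 7^(7 + 1) + 2·7^2 + 7 + 4 ↦ 8^(8 + 1) + 2·8^2 + 8 + 4|_8 = 134217868 ⇒ 134217867
(6) 134217867|_8 = 8^(8 + 1) + 2·8^2 + 8 + 3 ↦ 9^(9 + 1) + 2·9^2 + 9 + 3|_9 = 3486784575 ⇒ 3486784574

100000000212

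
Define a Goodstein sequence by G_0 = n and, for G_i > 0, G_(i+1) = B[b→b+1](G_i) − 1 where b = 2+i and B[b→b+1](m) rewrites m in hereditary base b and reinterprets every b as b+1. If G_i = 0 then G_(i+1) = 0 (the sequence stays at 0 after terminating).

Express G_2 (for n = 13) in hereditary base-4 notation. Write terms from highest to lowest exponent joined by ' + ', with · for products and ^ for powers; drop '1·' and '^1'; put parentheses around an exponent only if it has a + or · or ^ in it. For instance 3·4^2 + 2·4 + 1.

4^(4 + 1) + 3·4^3 + 3·4^2 + 3·4 + 3

G_0 = 13. HB_2(13) = 2^(2 + 1) + 2^2 + 1. Bump = 109. G_1 = 108.
G_1 = 108. HB_3(108) = 3^(3 + 1) + 3^3. Bump = 1280. G_2 = 1279.
G_2 = 1279. HB_4(1279) = 4^(4 + 1) + 3·4^3 + 3·4^2 + 3·4 + 3. Bump = 16093. G_3 = 16092.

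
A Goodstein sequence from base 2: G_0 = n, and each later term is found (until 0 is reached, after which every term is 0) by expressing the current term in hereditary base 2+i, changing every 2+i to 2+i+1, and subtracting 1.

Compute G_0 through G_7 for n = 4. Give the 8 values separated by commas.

4, 26, 41, 60, 83, 109, 139, 173

(0) 4|_2 = 2^2 ↦ 3^3|_3 = 27 ⇒ 26
(1) 26|_3 = 2·3^2 + 2·3 + 2 ↦ 2·4^2 + 2·4 + 2|_4 = 42 ⇒ 41
(2) 41|_4 = 2·4^2 + 2·4 + 1 ↦ 2·5^2 + 2·5 + 1|_5 = 61 ⇒ 60
(3) 60|_5 = 2·5^2 + 2·5 ↦ 2·6^2 + 2·6|_6 = 84 ⇒ 83
(4) 83|_6 = 2·6^2 + 6 + 5 ↦ 2·7^2 + 7 + 5|_7 = 110 ⇒ 109
(5) 109|_7 = 2·7^2 + 7 + 4 ↦ 2·8^2 + 8 + 4|_8 = 140 ⇒ 139
(6) 139|_8 = 2·8^2 + 8 + 3 ↦ 2·9^2 + 9 + 3|_9 = 174 ⇒ 173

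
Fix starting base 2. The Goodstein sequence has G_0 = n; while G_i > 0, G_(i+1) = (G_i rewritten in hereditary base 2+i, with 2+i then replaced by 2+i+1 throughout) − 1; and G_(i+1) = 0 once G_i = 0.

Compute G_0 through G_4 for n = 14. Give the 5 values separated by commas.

(0) 14|_2 = 2^(2 + 1) + 2^2 + 2 ↦ 3^(3 + 1) + 3^3 + 3|_3 = 111 ⇒ 110
(1) 110|_3 = 3^(3 + 1) + 3^3 + 2 ↦ 4^(4 + 1) + 4^4 + 2|_4 = 1282 ⇒ 1281
(2) 1281|_4 = 4^(4 + 1) + 4^4 + 1 ↦ 5^(5 + 1) + 5^5 + 1|_5 = 18751 ⇒ 18750
(3) 18750|_5 = 5^(5 + 1) + 5^5 ↦ 6^(6 + 1) + 6^6|_6 = 326592 ⇒ 326591

14, 110, 1281, 18750, 326591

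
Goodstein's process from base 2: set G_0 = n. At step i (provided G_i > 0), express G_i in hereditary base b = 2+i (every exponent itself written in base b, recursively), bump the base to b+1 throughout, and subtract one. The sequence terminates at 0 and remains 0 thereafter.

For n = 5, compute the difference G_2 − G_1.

228

5 —HB2→ 2^2 + 1 —bump→ 3^3 + 1 = 28 —(−1)→ 27
27 —HB3→ 3^3 —bump→ 4^4 = 256 —(−1)→ 255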